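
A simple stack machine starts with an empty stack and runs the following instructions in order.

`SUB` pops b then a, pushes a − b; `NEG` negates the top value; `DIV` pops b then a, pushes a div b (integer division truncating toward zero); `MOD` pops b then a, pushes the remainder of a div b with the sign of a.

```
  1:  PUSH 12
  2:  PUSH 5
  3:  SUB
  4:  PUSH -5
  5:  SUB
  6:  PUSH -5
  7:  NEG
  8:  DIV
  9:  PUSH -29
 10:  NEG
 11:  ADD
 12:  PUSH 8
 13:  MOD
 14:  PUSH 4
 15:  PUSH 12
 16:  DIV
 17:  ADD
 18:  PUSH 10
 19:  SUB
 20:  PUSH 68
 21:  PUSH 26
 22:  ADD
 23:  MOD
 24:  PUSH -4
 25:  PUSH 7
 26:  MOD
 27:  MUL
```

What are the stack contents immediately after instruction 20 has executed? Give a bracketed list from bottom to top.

PUSH 12   [12]
PUSH 5    [12, 5]
SUB       [7]
PUSH -5   [7, -5]
SUB       [12]
PUSH -5   [12, -5]
NEG       [12, 5]
DIV       [2]
PUSH -29  [2, -29]
NEG       [2, 29]
ADD       [31]
PUSH 8    [31, 8]
MOD       [7]
PUSH 4    [7, 4]
PUSH 12   [7, 4, 12]
DIV       [7, 0]
ADD       [7]
PUSH 10   [7, 10]
SUB       [-3]
PUSH 68   [-3, 68]

[-3, 68]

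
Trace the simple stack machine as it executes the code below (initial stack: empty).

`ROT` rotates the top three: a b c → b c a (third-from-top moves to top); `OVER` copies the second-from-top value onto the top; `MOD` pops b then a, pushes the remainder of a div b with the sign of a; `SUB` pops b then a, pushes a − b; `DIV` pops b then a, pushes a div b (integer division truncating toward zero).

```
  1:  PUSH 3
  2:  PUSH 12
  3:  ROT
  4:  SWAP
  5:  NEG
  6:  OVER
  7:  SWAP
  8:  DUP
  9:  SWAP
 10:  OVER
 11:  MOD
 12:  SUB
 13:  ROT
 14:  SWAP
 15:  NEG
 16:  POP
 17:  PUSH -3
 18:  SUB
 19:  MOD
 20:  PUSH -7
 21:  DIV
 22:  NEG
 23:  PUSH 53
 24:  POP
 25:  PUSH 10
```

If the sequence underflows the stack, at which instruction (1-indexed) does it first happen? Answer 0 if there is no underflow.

3

PUSH 3   3
PUSH 12  3 12
ROT  — needs 3 operands, stack has 2 → underflow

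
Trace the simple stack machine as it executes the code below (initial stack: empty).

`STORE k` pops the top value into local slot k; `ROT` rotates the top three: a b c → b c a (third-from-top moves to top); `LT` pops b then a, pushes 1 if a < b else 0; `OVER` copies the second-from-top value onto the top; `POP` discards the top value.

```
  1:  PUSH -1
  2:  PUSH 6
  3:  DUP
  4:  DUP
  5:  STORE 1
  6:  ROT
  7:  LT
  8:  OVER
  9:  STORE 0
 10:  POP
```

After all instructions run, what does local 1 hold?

6

PUSH -1 -> [-1]
PUSH 6  -> [-1, 6]
DUP     -> [-1, 6, 6]
DUP     -> [-1, 6, 6, 6]
STORE 1 -> [-1, 6, 6]
ROT     -> [6, 6, -1]
LT      -> [6, 0]
OVER    -> [6, 0, 6]
STORE 0 -> [6, 0]
POP     -> [6]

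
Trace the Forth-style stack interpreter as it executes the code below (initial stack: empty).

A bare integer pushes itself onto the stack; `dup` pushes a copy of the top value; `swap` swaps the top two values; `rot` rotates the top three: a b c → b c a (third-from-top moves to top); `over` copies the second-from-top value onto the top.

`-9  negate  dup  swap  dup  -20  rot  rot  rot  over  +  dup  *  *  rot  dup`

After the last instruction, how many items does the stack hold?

4

-9     → [-9]
negate → [9]
dup    → [9, 9]
swap   → [9, 9]
dup    → [9, 9, 9]
-20    → [9, 9, 9, -20]
rot    → [9, 9, -20, 9]
rot    → [9, -20, 9, 9]
rot    → [9, 9, 9, -20]
over   → [9, 9, 9, -20, 9]
+      → [9, 9, 9, -11]
dup    → [9, 9, 9, -11, -11]
*      → [9, 9, 9, 121]
*      → [9, 9, 1089]
rot    → [9, 1089, 9]
dup    → [9, 1089, 9, 9]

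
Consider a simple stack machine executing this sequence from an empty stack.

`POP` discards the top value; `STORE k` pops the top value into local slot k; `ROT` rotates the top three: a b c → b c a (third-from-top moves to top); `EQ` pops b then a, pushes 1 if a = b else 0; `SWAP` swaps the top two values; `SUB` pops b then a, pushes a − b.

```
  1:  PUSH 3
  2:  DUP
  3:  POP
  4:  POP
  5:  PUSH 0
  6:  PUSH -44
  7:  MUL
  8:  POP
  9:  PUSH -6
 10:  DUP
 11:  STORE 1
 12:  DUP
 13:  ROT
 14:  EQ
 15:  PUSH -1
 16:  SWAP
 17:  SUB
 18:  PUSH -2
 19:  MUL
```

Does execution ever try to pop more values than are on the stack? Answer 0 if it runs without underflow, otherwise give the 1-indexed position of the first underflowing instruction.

13

PUSH 3    3
DUP       3 3
POP       3
POP       (empty)
PUSH 0    0
PUSH -44  0 -44
MUL       0
POP       (empty)
PUSH -6   -6
DUP       -6 -6
STORE 1   -6
DUP       -6 -6
ROT  — needs 3 operands, stack has 2 → underflow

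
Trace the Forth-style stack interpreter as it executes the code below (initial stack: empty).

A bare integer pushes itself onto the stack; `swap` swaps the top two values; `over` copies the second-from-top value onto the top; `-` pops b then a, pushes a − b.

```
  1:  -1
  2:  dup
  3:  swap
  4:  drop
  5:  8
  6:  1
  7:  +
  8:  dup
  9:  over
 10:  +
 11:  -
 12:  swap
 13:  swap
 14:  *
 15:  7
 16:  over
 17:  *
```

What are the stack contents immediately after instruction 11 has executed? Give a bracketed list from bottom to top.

-1   → -1
dup  → -1 -1
swap → -1 -1
drop → -1
8    → -1 8
1    → -1 8 1
+    → -1 9
dup  → -1 9 9
over → -1 9 9 9
+    → -1 9 18
-    → -1 -9

[-1, -9]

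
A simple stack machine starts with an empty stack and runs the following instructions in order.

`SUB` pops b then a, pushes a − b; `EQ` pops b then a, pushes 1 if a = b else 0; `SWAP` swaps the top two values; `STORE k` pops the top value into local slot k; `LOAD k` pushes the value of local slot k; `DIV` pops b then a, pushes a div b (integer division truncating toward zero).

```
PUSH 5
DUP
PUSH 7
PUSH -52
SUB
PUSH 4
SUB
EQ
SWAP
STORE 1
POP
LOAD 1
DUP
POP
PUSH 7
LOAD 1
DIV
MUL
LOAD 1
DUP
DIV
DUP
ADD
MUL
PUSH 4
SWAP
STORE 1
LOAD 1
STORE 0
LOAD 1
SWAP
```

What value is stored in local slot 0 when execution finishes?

PUSH 5   → 5
DUP      → 5 5
PUSH 7   → 5 5 7
PUSH -52 → 5 5 7 -52
SUB      → 5 5 59
PUSH 4   → 5 5 59 4
SUB      → 5 5 55
EQ       → 5 0
SWAP     → 0 5
STORE 1  → 0
POP      → (empty)
LOAD 1   → 5
DUP      → 5 5
POP      → 5
PUSH 7   → 5 7
LOAD 1   → 5 7 5
DIV      → 5 1
MUL      → 5
LOAD 1   → 5 5
DUP      → 5 5 5
DIV      → 5 1
DUP      → 5 1 1
ADD      → 5 2
MUL      → 10
PUSH 4   → 10 4
SWAP     → 4 10
STORE 1  → 4
LOAD 1   → 4 10
STORE 0  → 4
LOAD 1   → 4 10
SWAP     → 10 4

10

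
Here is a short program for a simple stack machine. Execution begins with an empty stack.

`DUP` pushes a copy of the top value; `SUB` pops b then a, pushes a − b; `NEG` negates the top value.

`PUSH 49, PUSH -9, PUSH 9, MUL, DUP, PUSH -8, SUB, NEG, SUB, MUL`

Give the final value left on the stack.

-7546

PUSH 49 -> 49
PUSH -9 -> 49 -9
PUSH 9  -> 49 -9 9
MUL     -> 49 -81
DUP     -> 49 -81 -81
PUSH -8 -> 49 -81 -81 -8
SUB     -> 49 -81 -73
NEG     -> 49 -81 73
SUB     -> 49 -154
MUL     -> -7546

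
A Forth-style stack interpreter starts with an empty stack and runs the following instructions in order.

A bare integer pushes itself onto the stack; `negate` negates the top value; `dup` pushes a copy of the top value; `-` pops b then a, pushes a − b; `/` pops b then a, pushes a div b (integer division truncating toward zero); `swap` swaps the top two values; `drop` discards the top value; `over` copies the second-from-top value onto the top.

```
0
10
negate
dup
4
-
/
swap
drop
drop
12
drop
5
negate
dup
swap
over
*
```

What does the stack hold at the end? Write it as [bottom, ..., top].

0      → 0
10     → 0 10
negate → 0 -10
dup    → 0 -10 -10
4      → 0 -10 -10 4
-      → 0 -10 -14
/      → 0 0
swap   → 0 0
drop   → 0
drop   → (empty)
12     → 12
drop   → (empty)
5      → 5
negate → -5
dup    → -5 -5
swap   → -5 -5
over   → -5 -5 -5
*      → -5 25

[-5, 25]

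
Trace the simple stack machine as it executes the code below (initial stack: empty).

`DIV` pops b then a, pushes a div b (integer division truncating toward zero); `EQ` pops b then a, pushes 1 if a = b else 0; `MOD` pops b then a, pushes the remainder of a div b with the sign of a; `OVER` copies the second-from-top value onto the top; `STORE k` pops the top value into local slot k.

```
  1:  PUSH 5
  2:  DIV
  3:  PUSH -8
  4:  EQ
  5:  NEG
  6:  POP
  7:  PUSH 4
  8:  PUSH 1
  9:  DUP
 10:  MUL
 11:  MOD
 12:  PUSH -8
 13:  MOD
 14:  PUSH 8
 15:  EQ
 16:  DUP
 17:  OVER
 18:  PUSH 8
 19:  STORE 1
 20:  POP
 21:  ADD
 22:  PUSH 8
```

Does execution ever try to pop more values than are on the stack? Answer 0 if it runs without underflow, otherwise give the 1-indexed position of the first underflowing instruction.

PUSH 5 -> [5]
DIV  — needs 2 operands, stack has 1 → underflow

2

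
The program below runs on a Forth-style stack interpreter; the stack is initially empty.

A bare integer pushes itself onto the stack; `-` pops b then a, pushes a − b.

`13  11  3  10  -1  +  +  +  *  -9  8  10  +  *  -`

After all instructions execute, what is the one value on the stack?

13  13
11  13 11
3   13 11 3
10  13 11 3 10
-1  13 11 3 10 -1
+   13 11 3 9
+   13 11 12
+   13 23
*   299
-9  299 -9
8   299 -9 8
10  299 -9 8 10
+   299 -9 18
*   299 -162
-   461

461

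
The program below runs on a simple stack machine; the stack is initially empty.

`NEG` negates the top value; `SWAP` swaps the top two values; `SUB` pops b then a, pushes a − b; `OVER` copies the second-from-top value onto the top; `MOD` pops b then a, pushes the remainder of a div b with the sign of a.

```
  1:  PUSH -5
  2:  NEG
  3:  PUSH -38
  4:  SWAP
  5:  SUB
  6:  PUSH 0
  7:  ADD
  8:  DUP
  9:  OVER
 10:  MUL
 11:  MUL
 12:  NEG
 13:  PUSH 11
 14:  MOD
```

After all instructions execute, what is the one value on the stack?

10

PUSH -5   -5
NEG       5
PUSH -38  5 -38
SWAP      -38 5
SUB       -43
PUSH 0    -43 0
ADD       -43
DUP       -43 -43
OVER      -43 -43 -43
MUL       -43 1849
MUL       -79507
NEG       79507
PUSH 11   79507 11
MOD       10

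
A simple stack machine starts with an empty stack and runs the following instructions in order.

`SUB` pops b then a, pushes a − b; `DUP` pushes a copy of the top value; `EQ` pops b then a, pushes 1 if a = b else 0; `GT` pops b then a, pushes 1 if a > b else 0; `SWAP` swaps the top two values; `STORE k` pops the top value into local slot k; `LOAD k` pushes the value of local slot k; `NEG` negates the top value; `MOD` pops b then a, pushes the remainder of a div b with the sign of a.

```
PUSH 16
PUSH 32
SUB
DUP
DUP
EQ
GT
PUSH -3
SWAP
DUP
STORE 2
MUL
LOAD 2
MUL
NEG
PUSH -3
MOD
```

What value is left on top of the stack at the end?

0

PUSH 16 -> [16]
PUSH 32 -> [16, 32]
SUB     -> [-16]
DUP     -> [-16, -16]
DUP     -> [-16, -16, -16]
EQ      -> [-16, 1]
GT      -> [0]
PUSH -3 -> [0, -3]
SWAP    -> [-3, 0]
DUP     -> [-3, 0, 0]
STORE 2 -> [-3, 0]
MUL     -> [0]
LOAD 2  -> [0, 0]
MUL     -> [0]
NEG     -> [0]
PUSH -3 -> [0, -3]
MOD     -> [0]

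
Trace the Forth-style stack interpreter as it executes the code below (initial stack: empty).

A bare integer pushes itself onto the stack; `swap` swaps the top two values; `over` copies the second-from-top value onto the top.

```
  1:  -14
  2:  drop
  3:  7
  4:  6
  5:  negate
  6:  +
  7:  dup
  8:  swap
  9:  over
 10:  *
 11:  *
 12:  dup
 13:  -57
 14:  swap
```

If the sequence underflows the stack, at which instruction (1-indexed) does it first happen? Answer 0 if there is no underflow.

0

-14     -14
drop    (empty)
7       7
6       7 6
negate  7 -6
+       1
dup     1 1
swap    1 1
over    1 1 1
*       1 1
*       1
dup     1 1
-57     1 1 -57
swap    1 -57 1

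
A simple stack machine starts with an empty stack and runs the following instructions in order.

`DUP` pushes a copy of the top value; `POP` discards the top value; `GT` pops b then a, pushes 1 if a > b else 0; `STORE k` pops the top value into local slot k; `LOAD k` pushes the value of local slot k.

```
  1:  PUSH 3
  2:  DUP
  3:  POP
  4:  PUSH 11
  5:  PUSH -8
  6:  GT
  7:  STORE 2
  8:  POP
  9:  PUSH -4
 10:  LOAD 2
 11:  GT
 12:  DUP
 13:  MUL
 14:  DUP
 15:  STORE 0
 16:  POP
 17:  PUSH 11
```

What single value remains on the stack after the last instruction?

PUSH 3  → [3]
DUP     → [3, 3]
POP     → [3]
PUSH 11 → [3, 11]
PUSH -8 → [3, 11, -8]
GT      → [3, 1]
STORE 2 → [3]
POP     → []
PUSH -4 → [-4]
LOAD 2  → [-4, 1]
GT      → [0]
DUP     → [0, 0]
MUL     → [0]
DUP     → [0, 0]
STORE 0 → [0]
POP     → []
PUSH 11 → [11]

11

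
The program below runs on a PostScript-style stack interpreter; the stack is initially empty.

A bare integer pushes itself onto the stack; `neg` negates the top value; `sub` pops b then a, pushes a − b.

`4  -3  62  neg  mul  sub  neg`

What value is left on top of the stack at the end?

4    [4]
-3   [4, -3]
62   [4, -3, 62]
neg  [4, -3, -62]
mul  [4, 186]
sub  [-182]
neg  [182]

182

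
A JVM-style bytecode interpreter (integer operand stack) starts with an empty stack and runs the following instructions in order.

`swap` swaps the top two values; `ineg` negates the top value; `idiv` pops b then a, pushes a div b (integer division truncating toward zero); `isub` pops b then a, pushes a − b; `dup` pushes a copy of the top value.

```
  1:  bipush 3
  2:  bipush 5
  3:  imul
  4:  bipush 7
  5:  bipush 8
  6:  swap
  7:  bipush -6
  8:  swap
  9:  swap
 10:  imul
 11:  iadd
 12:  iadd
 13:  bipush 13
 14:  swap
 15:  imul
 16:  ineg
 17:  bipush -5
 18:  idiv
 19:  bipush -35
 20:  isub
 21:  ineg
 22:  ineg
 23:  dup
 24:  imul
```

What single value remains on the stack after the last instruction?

bipush 3    3
bipush 5    3 5
imul        15
bipush 7    15 7
bipush 8    15 7 8
swap        15 8 7
bipush -6   15 8 7 -6
swap        15 8 -6 7
swap        15 8 7 -6
imul        15 8 -42
iadd        15 -34
iadd        -19
bipush 13   -19 13
swap        13 -19
imul        -247
ineg        247
bipush -5   247 -5
idiv        -49
bipush -35  -49 -35
isub        -14
ineg        14
ineg        -14
dup         -14 -14
imul        196

196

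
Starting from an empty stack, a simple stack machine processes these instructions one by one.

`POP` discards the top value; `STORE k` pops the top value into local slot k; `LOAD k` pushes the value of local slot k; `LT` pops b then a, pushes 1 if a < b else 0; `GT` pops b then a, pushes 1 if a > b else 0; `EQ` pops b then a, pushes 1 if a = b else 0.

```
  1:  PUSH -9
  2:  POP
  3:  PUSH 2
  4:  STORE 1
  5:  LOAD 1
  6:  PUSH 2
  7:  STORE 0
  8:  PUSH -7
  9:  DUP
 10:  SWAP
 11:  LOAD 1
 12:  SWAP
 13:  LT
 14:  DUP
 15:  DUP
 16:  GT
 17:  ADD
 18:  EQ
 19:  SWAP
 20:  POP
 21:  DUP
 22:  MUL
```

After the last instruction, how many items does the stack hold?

PUSH -9 → -9
POP     → (empty)
PUSH 2  → 2
STORE 1 → (empty)
LOAD 1  → 2
PUSH 2  → 2 2
STORE 0 → 2
PUSH -7 → 2 -7
DUP     → 2 -7 -7
SWAP    → 2 -7 -7
LOAD 1  → 2 -7 -7 2
SWAP    → 2 -7 2 -7
LT      → 2 -7 0
DUP     → 2 -7 0 0
DUP     → 2 -7 0 0 0
GT      → 2 -7 0 0
ADD     → 2 -7 0
EQ      → 2 0
SWAP    → 0 2
POP     → 0
DUP     → 0 0
MUL     → 0

1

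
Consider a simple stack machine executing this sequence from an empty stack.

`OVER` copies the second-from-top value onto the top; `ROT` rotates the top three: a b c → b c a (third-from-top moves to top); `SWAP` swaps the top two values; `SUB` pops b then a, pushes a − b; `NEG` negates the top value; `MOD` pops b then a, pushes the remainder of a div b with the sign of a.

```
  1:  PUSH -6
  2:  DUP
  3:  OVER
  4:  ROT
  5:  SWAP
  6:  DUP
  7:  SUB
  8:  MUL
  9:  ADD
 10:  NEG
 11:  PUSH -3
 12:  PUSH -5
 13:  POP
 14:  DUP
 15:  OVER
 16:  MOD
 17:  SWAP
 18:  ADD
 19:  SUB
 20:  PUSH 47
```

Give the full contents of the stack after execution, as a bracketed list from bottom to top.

[9, 47]

PUSH -6  [-6]
DUP      [-6, -6]
OVER     [-6, -6, -6]
ROT      [-6, -6, -6]
SWAP     [-6, -6, -6]
DUP      [-6, -6, -6, -6]
SUB      [-6, -6, 0]
MUL      [-6, 0]
ADD      [-6]
NEG      [6]
PUSH -3  [6, -3]
PUSH -5  [6, -3, -5]
POP      [6, -3]
DUP      [6, -3, -3]
OVER     [6, -3, -3, -3]
MOD      [6, -3, 0]
SWAP     [6, 0, -3]
ADD      [6, -3]
SUB      [9]
PUSH 47  [9, 47]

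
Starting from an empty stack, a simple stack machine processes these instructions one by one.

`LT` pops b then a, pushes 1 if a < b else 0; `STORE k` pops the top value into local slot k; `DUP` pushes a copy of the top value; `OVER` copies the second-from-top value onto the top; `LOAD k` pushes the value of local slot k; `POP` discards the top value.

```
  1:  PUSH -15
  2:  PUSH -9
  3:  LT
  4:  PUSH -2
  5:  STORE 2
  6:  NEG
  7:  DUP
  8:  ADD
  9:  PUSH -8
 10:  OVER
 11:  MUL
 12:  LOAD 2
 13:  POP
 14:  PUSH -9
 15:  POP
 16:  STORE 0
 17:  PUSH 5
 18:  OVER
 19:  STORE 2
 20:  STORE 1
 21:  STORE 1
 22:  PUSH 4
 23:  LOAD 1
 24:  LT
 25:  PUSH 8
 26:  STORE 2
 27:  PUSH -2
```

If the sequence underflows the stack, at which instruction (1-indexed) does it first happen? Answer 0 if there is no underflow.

0

PUSH -15 : [-15]
PUSH -9  : [-15, -9]
LT       : [1]
PUSH -2  : [1, -2]
STORE 2  : [1]
NEG      : [-1]
DUP      : [-1, -1]
ADD      : [-2]
PUSH -8  : [-2, -8]
OVER     : [-2, -8, -2]
MUL      : [-2, 16]
LOAD 2   : [-2, 16, -2]
POP      : [-2, 16]
PUSH -9  : [-2, 16, -9]
POP      : [-2, 16]
STORE 0  : [-2]
PUSH 5   : [-2, 5]
OVER     : [-2, 5, -2]
STORE 2  : [-2, 5]
STORE 1  : [-2]
STORE 1  : []
PUSH 4   : [4]
LOAD 1   : [4, -2]
LT       : [0]
PUSH 8   : [0, 8]
STORE 2  : [0]
PUSH -2  : [0, -2]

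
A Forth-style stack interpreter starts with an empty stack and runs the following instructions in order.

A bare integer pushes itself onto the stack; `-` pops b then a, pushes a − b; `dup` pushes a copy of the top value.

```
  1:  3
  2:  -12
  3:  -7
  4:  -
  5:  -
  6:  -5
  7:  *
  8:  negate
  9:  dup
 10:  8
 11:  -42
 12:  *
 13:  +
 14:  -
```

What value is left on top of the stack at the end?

336

3      -> [3]
-12    -> [3, -12]
-7     -> [3, -12, -7]
-      -> [3, -5]
-      -> [8]
-5     -> [8, -5]
*      -> [-40]
negate -> [40]
dup    -> [40, 40]
8      -> [40, 40, 8]
-42    -> [40, 40, 8, -42]
*      -> [40, 40, -336]
+      -> [40, -296]
-      -> [336]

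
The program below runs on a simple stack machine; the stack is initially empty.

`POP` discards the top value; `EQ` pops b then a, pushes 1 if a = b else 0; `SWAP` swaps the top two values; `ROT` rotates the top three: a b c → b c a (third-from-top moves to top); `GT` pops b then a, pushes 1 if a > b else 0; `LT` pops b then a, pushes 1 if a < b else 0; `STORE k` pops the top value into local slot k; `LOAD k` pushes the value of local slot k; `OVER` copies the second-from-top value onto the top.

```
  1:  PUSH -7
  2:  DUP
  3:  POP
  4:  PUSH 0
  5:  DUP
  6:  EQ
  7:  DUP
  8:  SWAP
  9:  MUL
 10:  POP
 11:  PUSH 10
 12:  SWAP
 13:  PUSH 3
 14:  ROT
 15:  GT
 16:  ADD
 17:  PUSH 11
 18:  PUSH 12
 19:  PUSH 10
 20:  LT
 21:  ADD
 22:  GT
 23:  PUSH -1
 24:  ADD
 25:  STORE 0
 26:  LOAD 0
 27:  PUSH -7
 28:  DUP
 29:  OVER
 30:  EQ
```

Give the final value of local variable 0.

PUSH -7 : [-7]
DUP     : [-7, -7]
POP     : [-7]
PUSH 0  : [-7, 0]
DUP     : [-7, 0, 0]
EQ      : [-7, 1]
DUP     : [-7, 1, 1]
SWAP    : [-7, 1, 1]
MUL     : [-7, 1]
POP     : [-7]
PUSH 10 : [-7, 10]
SWAP    : [10, -7]
PUSH 3  : [10, -7, 3]
ROT     : [-7, 3, 10]
GT      : [-7, 0]
ADD     : [-7]
PUSH 11 : [-7, 11]
PUSH 12 : [-7, 11, 12]
PUSH 10 : [-7, 11, 12, 10]
LT      : [-7, 11, 0]
ADD     : [-7, 11]
GT      : [0]
PUSH -1 : [0, -1]
ADD     : [-1]
STORE 0 : []
LOAD 0  : [-1]
PUSH -7 : [-1, -7]
DUP     : [-1, -7, -7]
OVER    : [-1, -7, -7, -7]
EQ      : [-1, -7, 1]

-1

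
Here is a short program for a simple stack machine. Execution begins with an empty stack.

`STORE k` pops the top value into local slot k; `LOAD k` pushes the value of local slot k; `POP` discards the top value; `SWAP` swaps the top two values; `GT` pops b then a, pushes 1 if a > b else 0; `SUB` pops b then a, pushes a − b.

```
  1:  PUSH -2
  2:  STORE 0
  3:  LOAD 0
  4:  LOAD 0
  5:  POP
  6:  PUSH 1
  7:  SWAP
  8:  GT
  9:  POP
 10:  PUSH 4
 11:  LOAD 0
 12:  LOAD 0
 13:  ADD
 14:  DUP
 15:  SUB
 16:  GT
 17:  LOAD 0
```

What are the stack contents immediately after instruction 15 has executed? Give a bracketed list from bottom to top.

PUSH -2 → -2
STORE 0 → (empty)
LOAD 0  → -2
LOAD 0  → -2 -2
POP     → -2
PUSH 1  → -2 1
SWAP    → 1 -2
GT      → 1
POP     → (empty)
PUSH 4  → 4
LOAD 0  → 4 -2
LOAD 0  → 4 -2 -2
ADD     → 4 -4
DUP     → 4 -4 -4
SUB     → 4 0

[4, 0]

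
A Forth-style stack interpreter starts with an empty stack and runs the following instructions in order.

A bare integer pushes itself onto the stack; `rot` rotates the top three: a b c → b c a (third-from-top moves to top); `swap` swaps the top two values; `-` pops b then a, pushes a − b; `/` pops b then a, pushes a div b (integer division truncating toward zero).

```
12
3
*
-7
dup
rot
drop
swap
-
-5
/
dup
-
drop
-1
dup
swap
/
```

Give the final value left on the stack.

12   -> 12
3    -> 12 3
*    -> 36
-7   -> 36 -7
dup  -> 36 -7 -7
rot  -> -7 -7 36
drop -> -7 -7
swap -> -7 -7
-    -> 0
-5   -> 0 -5
/    -> 0
dup  -> 0 0
-    -> 0
drop -> (empty)
-1   -> -1
dup  -> -1 -1
swap -> -1 -1
/    -> 1

1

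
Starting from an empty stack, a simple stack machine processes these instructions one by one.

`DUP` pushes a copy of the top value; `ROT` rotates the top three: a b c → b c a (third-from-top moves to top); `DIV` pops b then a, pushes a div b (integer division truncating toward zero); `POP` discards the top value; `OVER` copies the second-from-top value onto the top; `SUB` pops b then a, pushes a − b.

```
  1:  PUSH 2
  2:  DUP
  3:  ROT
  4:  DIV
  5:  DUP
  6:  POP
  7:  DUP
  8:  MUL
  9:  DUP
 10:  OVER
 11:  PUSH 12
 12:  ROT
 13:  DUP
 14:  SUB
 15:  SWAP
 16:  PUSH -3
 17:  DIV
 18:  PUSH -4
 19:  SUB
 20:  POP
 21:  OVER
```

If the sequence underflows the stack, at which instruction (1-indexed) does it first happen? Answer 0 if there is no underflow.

3

PUSH 2 : [2]
DUP    : [2, 2]
ROT  — needs 3 operands, stack has 2 → underflow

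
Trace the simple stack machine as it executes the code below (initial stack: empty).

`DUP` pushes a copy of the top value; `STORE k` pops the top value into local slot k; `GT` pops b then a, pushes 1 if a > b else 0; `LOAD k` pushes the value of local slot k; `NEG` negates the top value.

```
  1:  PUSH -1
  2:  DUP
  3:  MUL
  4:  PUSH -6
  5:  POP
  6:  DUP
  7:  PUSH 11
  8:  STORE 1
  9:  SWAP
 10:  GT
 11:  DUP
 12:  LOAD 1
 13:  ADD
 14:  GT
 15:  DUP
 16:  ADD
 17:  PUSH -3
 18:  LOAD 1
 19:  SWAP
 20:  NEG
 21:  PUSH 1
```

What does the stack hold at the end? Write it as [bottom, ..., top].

[0, 11, 3, 1]

PUSH -1  [-1]
DUP      [-1, -1]
MUL      [1]
PUSH -6  [1, -6]
POP      [1]
DUP      [1, 1]
PUSH 11  [1, 1, 11]
STORE 1  [1, 1]
SWAP     [1, 1]
GT       [0]
DUP      [0, 0]
LOAD 1   [0, 0, 11]
ADD      [0, 11]
GT       [0]
DUP      [0, 0]
ADD      [0]
PUSH -3  [0, -3]
LOAD 1   [0, -3, 11]
SWAP     [0, 11, -3]
NEG      [0, 11, 3]
PUSH 1   [0, 11, 3, 1]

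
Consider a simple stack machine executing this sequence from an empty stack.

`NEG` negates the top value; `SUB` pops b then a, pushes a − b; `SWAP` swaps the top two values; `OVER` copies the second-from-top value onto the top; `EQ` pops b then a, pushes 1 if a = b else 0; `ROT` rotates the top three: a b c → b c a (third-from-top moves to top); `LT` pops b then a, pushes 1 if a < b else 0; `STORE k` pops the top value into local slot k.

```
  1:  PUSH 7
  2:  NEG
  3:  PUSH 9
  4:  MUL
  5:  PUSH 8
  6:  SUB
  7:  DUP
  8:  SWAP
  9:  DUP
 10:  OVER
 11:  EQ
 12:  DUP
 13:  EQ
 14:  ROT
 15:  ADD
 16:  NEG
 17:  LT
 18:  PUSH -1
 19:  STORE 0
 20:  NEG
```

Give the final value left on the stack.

PUSH 7  -> [7]
NEG     -> [-7]
PUSH 9  -> [-7, 9]
MUL     -> [-63]
PUSH 8  -> [-63, 8]
SUB     -> [-71]
DUP     -> [-71, -71]
SWAP    -> [-71, -71]
DUP     -> [-71, -71, -71]
OVER    -> [-71, -71, -71, -71]
EQ      -> [-71, -71, 1]
DUP     -> [-71, -71, 1, 1]
EQ      -> [-71, -71, 1]
ROT     -> [-71, 1, -71]
ADD     -> [-71, -70]
NEG     -> [-71, 70]
LT      -> [1]
PUSH -1 -> [1, -1]
STORE 0 -> [1]
NEG     -> [-1]

-1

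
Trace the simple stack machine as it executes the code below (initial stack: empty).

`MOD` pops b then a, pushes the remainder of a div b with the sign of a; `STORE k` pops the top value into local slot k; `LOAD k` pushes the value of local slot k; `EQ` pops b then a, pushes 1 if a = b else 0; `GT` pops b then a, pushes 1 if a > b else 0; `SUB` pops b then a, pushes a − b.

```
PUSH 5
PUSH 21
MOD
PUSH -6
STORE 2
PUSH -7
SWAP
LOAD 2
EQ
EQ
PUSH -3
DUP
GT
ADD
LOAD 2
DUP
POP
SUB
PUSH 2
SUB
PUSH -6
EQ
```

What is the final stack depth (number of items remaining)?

PUSH 5  : 5
PUSH 21 : 5 21
MOD     : 5
PUSH -6 : 5 -6
STORE 2 : 5
PUSH -7 : 5 -7
SWAP    : -7 5
LOAD 2  : -7 5 -6
EQ      : -7 0
EQ      : 0
PUSH -3 : 0 -3
DUP     : 0 -3 -3
GT      : 0 0
ADD     : 0
LOAD 2  : 0 -6
DUP     : 0 -6 -6
POP     : 0 -6
SUB     : 6
PUSH 2  : 6 2
SUB     : 4
PUSH -6 : 4 -6
EQ      : 0

1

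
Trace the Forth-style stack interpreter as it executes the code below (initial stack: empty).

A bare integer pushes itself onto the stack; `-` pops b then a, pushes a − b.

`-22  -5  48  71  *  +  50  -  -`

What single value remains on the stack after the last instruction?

-22  -22
-5   -22 -5
48   -22 -5 48
71   -22 -5 48 71
*    -22 -5 3408
+    -22 3403
50   -22 3403 50
-    -22 3353
-    -3375

-3375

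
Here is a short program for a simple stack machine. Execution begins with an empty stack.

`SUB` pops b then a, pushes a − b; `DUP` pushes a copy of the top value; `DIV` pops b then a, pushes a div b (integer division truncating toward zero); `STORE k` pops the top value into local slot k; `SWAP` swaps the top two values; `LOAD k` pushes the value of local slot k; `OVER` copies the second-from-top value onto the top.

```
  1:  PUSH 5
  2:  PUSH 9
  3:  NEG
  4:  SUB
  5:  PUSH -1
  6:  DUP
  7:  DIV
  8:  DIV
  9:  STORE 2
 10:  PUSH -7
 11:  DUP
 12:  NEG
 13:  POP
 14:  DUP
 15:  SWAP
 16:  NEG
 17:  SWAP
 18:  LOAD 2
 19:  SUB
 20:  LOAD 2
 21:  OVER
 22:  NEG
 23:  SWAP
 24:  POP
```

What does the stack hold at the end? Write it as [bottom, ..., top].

[7, -21, 21]

PUSH 5  -> [5]
PUSH 9  -> [5, 9]
NEG     -> [5, -9]
SUB     -> [14]
PUSH -1 -> [14, -1]
DUP     -> [14, -1, -1]
DIV     -> [14, 1]
DIV     -> [14]
STORE 2 -> []
PUSH -7 -> [-7]
DUP     -> [-7, -7]
NEG     -> [-7, 7]
POP     -> [-7]
DUP     -> [-7, -7]
SWAP    -> [-7, -7]
NEG     -> [-7, 7]
SWAP    -> [7, -7]
LOAD 2  -> [7, -7, 14]
SUB     -> [7, -21]
LOAD 2  -> [7, -21, 14]
OVER    -> [7, -21, 14, -21]
NEG     -> [7, -21, 14, 21]
SWAP    -> [7, -21, 21, 14]
POP     -> [7, -21, 21]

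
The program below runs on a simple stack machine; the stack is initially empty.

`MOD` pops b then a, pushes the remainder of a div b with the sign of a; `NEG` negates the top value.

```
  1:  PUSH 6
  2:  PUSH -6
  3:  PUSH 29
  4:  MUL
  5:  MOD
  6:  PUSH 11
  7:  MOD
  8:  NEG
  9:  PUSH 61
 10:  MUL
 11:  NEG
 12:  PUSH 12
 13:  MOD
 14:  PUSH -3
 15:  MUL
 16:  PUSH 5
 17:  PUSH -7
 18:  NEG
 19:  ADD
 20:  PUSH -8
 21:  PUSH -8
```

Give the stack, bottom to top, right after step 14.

PUSH 6  : [6]
PUSH -6 : [6, -6]
PUSH 29 : [6, -6, 29]
MUL     : [6, -174]
MOD     : [6]
PUSH 11 : [6, 11]
MOD     : [6]
NEG     : [-6]
PUSH 61 : [-6, 61]
MUL     : [-366]
NEG     : [366]
PUSH 12 : [366, 12]
MOD     : [6]
PUSH -3 : [6, -3]

[6, -3]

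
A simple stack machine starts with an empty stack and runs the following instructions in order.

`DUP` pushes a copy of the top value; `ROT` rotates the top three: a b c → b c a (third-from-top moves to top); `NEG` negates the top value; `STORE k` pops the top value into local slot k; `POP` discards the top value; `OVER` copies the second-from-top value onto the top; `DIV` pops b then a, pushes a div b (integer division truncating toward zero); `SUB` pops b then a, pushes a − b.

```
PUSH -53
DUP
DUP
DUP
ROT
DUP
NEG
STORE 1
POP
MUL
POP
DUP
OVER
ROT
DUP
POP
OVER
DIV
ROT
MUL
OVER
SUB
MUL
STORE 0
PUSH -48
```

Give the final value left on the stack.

-48

PUSH -53  [-53]
DUP       [-53, -53]
DUP       [-53, -53, -53]
DUP       [-53, -53, -53, -53]
ROT       [-53, -53, -53, -53]
DUP       [-53, -53, -53, -53, -53]
NEG       [-53, -53, -53, -53, 53]
STORE 1   [-53, -53, -53, -53]
POP       [-53, -53, -53]
MUL       [-53, 2809]
POP       [-53]
DUP       [-53, -53]
OVER      [-53, -53, -53]
ROT       [-53, -53, -53]
DUP       [-53, -53, -53, -53]
POP       [-53, -53, -53]
OVER      [-53, -53, -53, -53]
DIV       [-53, -53, 1]
ROT       [-53, 1, -53]
MUL       [-53, -53]
OVER      [-53, -53, -53]
SUB       [-53, 0]
MUL       [0]
STORE 0   []
PUSH -48  [-48]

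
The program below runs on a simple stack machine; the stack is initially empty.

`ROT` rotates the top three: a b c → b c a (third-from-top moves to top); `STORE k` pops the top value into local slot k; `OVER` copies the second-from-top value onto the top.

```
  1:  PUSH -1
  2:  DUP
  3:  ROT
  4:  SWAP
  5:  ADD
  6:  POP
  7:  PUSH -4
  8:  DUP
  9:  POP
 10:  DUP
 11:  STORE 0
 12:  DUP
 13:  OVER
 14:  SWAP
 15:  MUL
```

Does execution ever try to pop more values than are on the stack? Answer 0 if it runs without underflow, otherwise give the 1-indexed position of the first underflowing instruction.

PUSH -1 → -1
DUP     → -1 -1
ROT  — needs 3 operands, stack has 2 → underflow

3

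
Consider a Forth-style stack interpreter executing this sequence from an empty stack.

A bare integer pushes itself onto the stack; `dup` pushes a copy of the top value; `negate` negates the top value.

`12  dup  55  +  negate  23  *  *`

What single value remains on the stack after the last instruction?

12     -> [12]
dup    -> [12, 12]
55     -> [12, 12, 55]
+      -> [12, 67]
negate -> [12, -67]
23     -> [12, -67, 23]
*      -> [12, -1541]
*      -> [-18492]

-18492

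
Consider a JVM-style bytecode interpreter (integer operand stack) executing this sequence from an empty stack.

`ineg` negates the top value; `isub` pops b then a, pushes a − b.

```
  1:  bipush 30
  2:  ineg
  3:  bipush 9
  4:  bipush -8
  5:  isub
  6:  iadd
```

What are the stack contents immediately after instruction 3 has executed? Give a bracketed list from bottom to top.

[-30, 9]

bipush 30 -> [30]
ineg      -> [-30]
bipush 9  -> [-30, 9]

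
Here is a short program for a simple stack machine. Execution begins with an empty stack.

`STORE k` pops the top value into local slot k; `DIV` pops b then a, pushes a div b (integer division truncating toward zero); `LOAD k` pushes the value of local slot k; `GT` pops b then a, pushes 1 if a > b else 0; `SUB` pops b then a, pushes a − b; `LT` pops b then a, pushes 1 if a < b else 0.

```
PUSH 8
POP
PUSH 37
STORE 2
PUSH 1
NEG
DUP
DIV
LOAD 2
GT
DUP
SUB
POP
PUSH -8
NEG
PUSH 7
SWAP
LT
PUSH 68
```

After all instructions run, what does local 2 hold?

37

PUSH 8  → 8
POP     → (empty)
PUSH 37 → 37
STORE 2 → (empty)
PUSH 1  → 1
NEG     → -1
DUP     → -1 -1
DIV     → 1
LOAD 2  → 1 37
GT      → 0
DUP     → 0 0
SUB     → 0
POP     → (empty)
PUSH -8 → -8
NEG     → 8
PUSH 7  → 8 7
SWAP    → 7 8
LT      → 1
PUSH 68 → 1 68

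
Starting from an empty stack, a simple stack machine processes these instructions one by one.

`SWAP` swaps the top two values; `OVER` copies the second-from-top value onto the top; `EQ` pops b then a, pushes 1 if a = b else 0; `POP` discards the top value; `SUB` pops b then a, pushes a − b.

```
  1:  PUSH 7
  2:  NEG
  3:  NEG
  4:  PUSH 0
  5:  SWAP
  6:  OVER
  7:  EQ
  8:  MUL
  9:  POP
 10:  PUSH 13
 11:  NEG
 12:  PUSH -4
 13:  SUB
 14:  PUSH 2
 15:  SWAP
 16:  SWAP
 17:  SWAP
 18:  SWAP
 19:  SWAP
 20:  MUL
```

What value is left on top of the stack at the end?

PUSH 7  -> [7]
NEG     -> [-7]
NEG     -> [7]
PUSH 0  -> [7, 0]
SWAP    -> [0, 7]
OVER    -> [0, 7, 0]
EQ      -> [0, 0]
MUL     -> [0]
POP     -> []
PUSH 13 -> [13]
NEG     -> [-13]
PUSH -4 -> [-13, -4]
SUB     -> [-9]
PUSH 2  -> [-9, 2]
SWAP    -> [2, -9]
SWAP    -> [-9, 2]
SWAP    -> [2, -9]
SWAP    -> [-9, 2]
SWAP    -> [2, -9]
MUL     -> [-18]

-18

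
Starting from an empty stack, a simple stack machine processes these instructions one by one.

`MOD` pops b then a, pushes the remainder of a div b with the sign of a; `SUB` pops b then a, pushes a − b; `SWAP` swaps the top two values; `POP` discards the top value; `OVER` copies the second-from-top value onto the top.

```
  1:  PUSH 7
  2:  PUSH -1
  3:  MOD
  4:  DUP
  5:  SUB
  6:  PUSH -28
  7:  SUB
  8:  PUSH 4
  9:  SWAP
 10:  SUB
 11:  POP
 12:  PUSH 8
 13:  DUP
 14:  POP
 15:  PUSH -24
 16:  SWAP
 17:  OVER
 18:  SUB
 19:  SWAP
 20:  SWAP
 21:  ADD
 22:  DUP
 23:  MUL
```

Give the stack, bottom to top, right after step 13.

PUSH 7   -> [7]
PUSH -1  -> [7, -1]
MOD      -> [0]
DUP      -> [0, 0]
SUB      -> [0]
PUSH -28 -> [0, -28]
SUB      -> [28]
PUSH 4   -> [28, 4]
SWAP     -> [4, 28]
SUB      -> [-24]
POP      -> []
PUSH 8   -> [8]
DUP      -> [8, 8]

[8, 8]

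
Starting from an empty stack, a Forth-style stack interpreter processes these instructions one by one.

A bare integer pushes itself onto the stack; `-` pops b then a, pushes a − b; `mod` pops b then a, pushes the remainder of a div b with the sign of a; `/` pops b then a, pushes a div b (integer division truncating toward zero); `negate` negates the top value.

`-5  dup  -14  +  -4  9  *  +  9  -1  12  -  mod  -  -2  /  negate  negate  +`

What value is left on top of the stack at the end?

27

-5      -5
dup     -5 -5
-14     -5 -5 -14
+       -5 -19
-4      -5 -19 -4
9       -5 -19 -4 9
*       -5 -19 -36
+       -5 -55
9       -5 -55 9
-1      -5 -55 9 -1
12      -5 -55 9 -1 12
-       -5 -55 9 -13
mod     -5 -55 9
-       -5 -64
-2      -5 -64 -2
/       -5 32
negate  -5 -32
negate  -5 32
+       27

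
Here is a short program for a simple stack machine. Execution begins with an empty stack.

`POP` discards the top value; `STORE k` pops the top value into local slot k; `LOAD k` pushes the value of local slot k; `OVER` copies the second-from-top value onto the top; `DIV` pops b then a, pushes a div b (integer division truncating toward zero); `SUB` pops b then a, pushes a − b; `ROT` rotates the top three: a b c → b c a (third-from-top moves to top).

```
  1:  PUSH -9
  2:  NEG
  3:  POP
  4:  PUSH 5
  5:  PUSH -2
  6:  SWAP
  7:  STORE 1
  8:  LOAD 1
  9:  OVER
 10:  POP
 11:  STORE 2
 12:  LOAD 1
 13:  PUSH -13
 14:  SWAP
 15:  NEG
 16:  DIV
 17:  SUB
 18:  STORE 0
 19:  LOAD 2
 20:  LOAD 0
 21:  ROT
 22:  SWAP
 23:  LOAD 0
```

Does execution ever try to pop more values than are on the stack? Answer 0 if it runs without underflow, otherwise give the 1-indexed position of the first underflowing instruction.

21

PUSH -9  → -9
NEG      → 9
POP      → (empty)
PUSH 5   → 5
PUSH -2  → 5 -2
SWAP     → -2 5
STORE 1  → -2
LOAD 1   → -2 5
OVER     → -2 5 -2
POP      → -2 5
STORE 2  → -2
LOAD 1   → -2 5
PUSH -13 → -2 5 -13
SWAP     → -2 -13 5
NEG      → -2 -13 -5
DIV      → -2 2
SUB      → -4
STORE 0  → (empty)
LOAD 2   → 5
LOAD 0   → 5 -4
ROT  — needs 3 operands, stack has 2 → underflow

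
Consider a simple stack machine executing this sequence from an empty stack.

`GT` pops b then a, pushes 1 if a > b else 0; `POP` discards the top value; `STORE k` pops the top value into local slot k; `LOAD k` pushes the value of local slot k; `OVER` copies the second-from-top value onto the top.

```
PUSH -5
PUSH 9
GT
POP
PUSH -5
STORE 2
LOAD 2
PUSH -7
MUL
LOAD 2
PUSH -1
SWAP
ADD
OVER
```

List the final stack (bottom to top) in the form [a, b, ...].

PUSH -5 → -5
PUSH 9  → -5 9
GT      → 0
POP     → (empty)
PUSH -5 → -5
STORE 2 → (empty)
LOAD 2  → -5
PUSH -7 → -5 -7
MUL     → 35
LOAD 2  → 35 -5
PUSH -1 → 35 -5 -1
SWAP    → 35 -1 -5
ADD     → 35 -6
OVER    → 35 -6 35

[35, -6, 35]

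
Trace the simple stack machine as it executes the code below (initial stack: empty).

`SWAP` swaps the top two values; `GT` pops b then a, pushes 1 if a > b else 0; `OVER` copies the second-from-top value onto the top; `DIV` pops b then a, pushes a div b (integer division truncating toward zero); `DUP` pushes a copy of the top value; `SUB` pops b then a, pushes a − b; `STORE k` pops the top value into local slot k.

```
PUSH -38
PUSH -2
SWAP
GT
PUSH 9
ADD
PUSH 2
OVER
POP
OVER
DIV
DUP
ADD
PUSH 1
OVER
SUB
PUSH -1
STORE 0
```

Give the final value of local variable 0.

PUSH -38 -> [-38]
PUSH -2  -> [-38, -2]
SWAP     -> [-2, -38]
GT       -> [1]
PUSH 9   -> [1, 9]
ADD      -> [10]
PUSH 2   -> [10, 2]
OVER     -> [10, 2, 10]
POP      -> [10, 2]
OVER     -> [10, 2, 10]
DIV      -> [10, 0]
DUP      -> [10, 0, 0]
ADD      -> [10, 0]
PUSH 1   -> [10, 0, 1]
OVER     -> [10, 0, 1, 0]
SUB      -> [10, 0, 1]
PUSH -1  -> [10, 0, 1, -1]
STORE 0  -> [10, 0, 1]

-1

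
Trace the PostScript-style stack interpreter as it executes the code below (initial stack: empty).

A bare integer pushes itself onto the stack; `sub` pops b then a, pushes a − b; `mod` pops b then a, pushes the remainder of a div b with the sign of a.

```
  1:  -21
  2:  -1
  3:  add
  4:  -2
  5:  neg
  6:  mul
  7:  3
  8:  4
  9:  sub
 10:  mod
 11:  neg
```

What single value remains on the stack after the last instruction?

0

-21 : -21
-1  : -21 -1
add : -22
-2  : -22 -2
neg : -22 2
mul : -44
3   : -44 3
4   : -44 3 4
sub : -44 -1
mod : 0
neg : 0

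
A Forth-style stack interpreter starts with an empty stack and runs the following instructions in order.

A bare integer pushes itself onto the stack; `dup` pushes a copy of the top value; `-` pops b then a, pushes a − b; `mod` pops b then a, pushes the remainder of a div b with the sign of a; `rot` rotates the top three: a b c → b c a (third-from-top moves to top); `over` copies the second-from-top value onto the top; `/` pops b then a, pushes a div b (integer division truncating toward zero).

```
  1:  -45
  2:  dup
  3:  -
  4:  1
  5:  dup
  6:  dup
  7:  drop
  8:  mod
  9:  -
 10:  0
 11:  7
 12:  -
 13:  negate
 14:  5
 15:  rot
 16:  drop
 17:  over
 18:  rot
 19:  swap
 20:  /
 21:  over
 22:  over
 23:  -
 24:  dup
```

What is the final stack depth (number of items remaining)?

4

-45    -> -45
dup    -> -45 -45
-      -> 0
1      -> 0 1
dup    -> 0 1 1
dup    -> 0 1 1 1
drop   -> 0 1 1
mod    -> 0 0
-      -> 0
0      -> 0 0
7      -> 0 0 7
-      -> 0 -7
negate -> 0 7
5      -> 0 7 5
rot    -> 7 5 0
drop   -> 7 5
over   -> 7 5 7
rot    -> 5 7 7
swap   -> 5 7 7
/      -> 5 1
over   -> 5 1 5
over   -> 5 1 5 1
-      -> 5 1 4
dup    -> 5 1 4 4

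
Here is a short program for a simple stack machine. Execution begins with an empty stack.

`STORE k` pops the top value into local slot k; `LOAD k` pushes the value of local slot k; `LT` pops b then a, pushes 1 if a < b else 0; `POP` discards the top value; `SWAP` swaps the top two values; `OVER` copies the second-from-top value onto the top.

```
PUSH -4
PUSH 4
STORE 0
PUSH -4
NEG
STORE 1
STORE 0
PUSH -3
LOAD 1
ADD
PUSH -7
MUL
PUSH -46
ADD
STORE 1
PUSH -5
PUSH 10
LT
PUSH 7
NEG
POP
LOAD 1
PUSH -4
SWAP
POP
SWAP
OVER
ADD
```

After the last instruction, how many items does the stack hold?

2

PUSH -4  : [-4]
PUSH 4   : [-4, 4]
STORE 0  : [-4]
PUSH -4  : [-4, -4]
NEG      : [-4, 4]
STORE 1  : [-4]
STORE 0  : []
PUSH -3  : [-3]
LOAD 1   : [-3, 4]
ADD      : [1]
PUSH -7  : [1, -7]
MUL      : [-7]
PUSH -46 : [-7, -46]
ADD      : [-53]
STORE 1  : []
PUSH -5  : [-5]
PUSH 10  : [-5, 10]
LT       : [1]
PUSH 7   : [1, 7]
NEG      : [1, -7]
POP      : [1]
LOAD 1   : [1, -53]
PUSH -4  : [1, -53, -4]
SWAP     : [1, -4, -53]
POP      : [1, -4]
SWAP     : [-4, 1]
OVER     : [-4, 1, -4]
ADD      : [-4, -3]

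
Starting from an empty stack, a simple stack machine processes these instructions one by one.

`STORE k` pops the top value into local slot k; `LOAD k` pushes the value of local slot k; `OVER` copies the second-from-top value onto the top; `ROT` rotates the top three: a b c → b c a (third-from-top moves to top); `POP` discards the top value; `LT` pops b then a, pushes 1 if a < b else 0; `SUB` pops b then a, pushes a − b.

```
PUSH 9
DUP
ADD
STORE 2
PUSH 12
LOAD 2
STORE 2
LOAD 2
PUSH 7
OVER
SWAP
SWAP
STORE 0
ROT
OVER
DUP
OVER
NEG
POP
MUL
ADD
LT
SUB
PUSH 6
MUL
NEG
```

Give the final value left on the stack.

-102

PUSH 9  -> 9
DUP     -> 9 9
ADD     -> 18
STORE 2 -> (empty)
PUSH 12 -> 12
LOAD 2  -> 12 18
STORE 2 -> 12
LOAD 2  -> 12 18
PUSH 7  -> 12 18 7
OVER    -> 12 18 7 18
SWAP    -> 12 18 18 7
SWAP    -> 12 18 7 18
STORE 0 -> 12 18 7
ROT     -> 18 7 12
OVER    -> 18 7 12 7
DUP     -> 18 7 12 7 7
OVER    -> 18 7 12 7 7 7
NEG     -> 18 7 12 7 7 -7
POP     -> 18 7 12 7 7
MUL     -> 18 7 12 49
ADD     -> 18 7 61
LT      -> 18 1
SUB     -> 17
PUSH 6  -> 17 6
MUL     -> 102
NEG     -> -102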